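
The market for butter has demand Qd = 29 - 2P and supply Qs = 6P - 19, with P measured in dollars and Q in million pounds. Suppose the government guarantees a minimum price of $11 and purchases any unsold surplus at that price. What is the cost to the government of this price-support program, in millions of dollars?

Setting quantity demanded equal to quantity supplied, 29 - 2P = 6P - 19, gives P* = 6 and Q* = 17.
Because the floor (11) lies above the market-clearing price, it is binding.
At P = 11: Qd = 29 - 2·11 = 7 and Qs = 6·11 - 19 = 47.
Surplus = Qs - Qd = 40.
Government expenditure = surplus × support price = 40 × 11 = 440.

440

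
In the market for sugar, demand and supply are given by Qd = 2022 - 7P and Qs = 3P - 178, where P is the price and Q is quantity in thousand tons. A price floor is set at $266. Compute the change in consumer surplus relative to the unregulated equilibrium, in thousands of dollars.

Setting quantity demanded equal to quantity supplied, 2022 - 7P = 3P - 178, gives P* = 220 and Q* = 482.
Because the floor (266) lies above the market-clearing price, it is binding.
At P = 266: Qd = 2022 - 7·266 = 160 and Qs = 3·266 - 178 = 620.
Consumer surplus without the control is ½ · (2022/7 - 220) · 482 = 116162/7.
With the floor, consumers buy 160 units at 266, so CS = ½ · (2022/7 - 266) · 160 = 12800/7.
Change in consumer surplus = 12800/7 - 116162/7 = -14766.

-14766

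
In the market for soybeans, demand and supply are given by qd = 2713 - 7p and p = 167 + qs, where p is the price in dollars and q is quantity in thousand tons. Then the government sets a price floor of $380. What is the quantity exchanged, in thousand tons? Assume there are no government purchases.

Rearranging supply gives qs = p - 167. Equilibrium: 2713 - 7p = p - 167, so 2880 = 8p and p* = 360, q* = 193.
Since 380 > 360, the floor is binding.
At p = 380: qd = 2713 - 7·380 = 53 and qs = 380 - 167 = 213.
The quantity actually transacted is the short side, demand: 53.

53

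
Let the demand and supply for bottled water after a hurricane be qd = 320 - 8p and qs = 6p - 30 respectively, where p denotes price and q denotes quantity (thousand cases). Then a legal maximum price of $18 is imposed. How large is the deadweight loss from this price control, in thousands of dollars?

Setting quantity demanded equal to quantity supplied, 320 - 8p = 6p - 30, gives p* = 25 and q* = 120.
Since 18 < 25, the ceiling is binding.
At p = 18: qd = 320 - 8·18 = 176 and qs = 6·18 - 30 = 78.
Quantity traded falls to 78. At q = 78 the demand price is (320 - 78)/8 = 30.25 and the supply price is (30 + 78)/6 = 18.
Deadweight loss = ½ · (30.25 - 18) · (120 - 78) = ½ · 12.25 · 42 = 257.25.

257.25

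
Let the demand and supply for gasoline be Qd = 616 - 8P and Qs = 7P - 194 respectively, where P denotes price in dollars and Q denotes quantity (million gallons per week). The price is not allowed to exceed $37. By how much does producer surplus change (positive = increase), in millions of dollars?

Equilibrium: 616 - 8P = 7P - 194, so 810 = 15P and P* = 54, Q* = 184.
The ceiling of 37 is below the equilibrium price 54, so it binds.
At P = 37: Qd = 616 - 8·37 = 320 and Qs = 7·37 - 194 = 65.
Producer surplus without the control is ½ · (54 - 194/7) · 184 = 16928/7.
With the ceiling, producers sell 65 units at 37, so PS = ½ · (37 - 194/7) · 65 = 4225/14.
Change in producer surplus = 4225/14 - 16928/7 = -2116.5.

-2116.5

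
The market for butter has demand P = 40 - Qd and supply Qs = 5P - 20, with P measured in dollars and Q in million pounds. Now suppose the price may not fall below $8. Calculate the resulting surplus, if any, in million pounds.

0

Rearranging demand gives Qd = 40 - P. Without the control the market clears where 40 - P = 5P - 20, i.e. P* = 10 and Q* = 30.
The floor of 8 is below the equilibrium price 10, so it is not binding; the market clears at P* = 10, Q* = 30.
Since the control does not bind, there is no surplus.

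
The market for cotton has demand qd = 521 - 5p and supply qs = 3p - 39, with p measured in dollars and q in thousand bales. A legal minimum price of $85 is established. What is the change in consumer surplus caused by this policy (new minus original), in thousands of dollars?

In a free market, 521 - 5p = 3p - 39 gives the equilibrium p* = 70, q* = 171.
Because the floor (85) lies above the market-clearing price, it is binding.
At p = 85: qd = 521 - 5·85 = 96 and qs = 3·85 - 39 = 216.
Consumer surplus without the control is ½ · (104.2 - 70) · 171 = 2924.1.
With the floor, consumers buy 96 units at 85, so CS = ½ · (104.2 - 85) · 96 = 921.6.
Change in consumer surplus = 921.6 - 2924.1 = -2002.5.

-2002.5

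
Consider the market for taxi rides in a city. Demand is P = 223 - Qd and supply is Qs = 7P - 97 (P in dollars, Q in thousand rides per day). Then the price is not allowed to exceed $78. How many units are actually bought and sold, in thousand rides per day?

183

Rearranging demand gives Qd = 223 - P. Without the control the market clears where 223 - P = 7P - 97, i.e. P* = 40 and Q* = 183.
The ceiling of 78 is above the equilibrium price 40, so it is not binding; the market clears at P* = 40, Q* = 183.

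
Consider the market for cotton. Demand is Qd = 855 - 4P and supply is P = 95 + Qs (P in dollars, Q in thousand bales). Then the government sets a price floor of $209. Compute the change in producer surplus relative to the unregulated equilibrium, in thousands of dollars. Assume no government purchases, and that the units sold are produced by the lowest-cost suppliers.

Rearranging supply gives Qs = P - 95. Equilibrium: 855 - 4P = P - 95, so 950 = 5P and P* = 190, Q* = 95.
The floor of 209 is above the equilibrium price 190, so it binds.
At P = 209: Qd = 855 - 4·209 = 19 and Qs = 209 - 95 = 114.
Producer surplus without the control is ½ · (190 - 95) · 95 = 4512.5.
With the floor, 19 units are sold at 209. The supply price at Q = 19 is 114, so PS = ½ · [(209 - 95) + (209 - 114)] · 19 = 1985.5.
Change in producer surplus = 1985.5 - 4512.5 = -2527.

-2527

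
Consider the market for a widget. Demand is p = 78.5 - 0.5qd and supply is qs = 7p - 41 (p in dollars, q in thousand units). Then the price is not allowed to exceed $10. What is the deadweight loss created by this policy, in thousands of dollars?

Rearranging demand gives qd = 157 - 2p. Equilibrium: 157 - 2p = 7p - 41, so 198 = 9p and p* = 22, q* = 113.
Because the ceiling (10) lies below the market-clearing price, it is binding.
At p = 10: qd = 157 - 2·10 = 137 and qs = 7·10 - 41 = 29.
Quantity traded falls to 29. At q = 29 the demand price is (157 - 29)/2 = 64 and the supply price is (41 + 29)/7 = 10.
Deadweight loss = ½ · (64 - 10) · (113 - 29) = ½ · 54 · 84 = 2268.

2268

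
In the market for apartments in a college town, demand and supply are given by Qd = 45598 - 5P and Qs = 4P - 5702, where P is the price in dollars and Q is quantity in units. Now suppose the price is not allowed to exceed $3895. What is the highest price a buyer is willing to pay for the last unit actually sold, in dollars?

Equilibrium: 45598 - 5P = 4P - 5702, so 51300 = 9P and P* = 5700, Q* = 17098.
Because the ceiling (3895) lies below the market-clearing price, it is binding.
At P = 3895: Qd = 45598 - 5·3895 = 26123 and Qs = 4·3895 - 5702 = 9878.
Only 9878 units reach the market. On the demand curve, the marginal buyer's willingness to pay at Q = 9878 is (45598 - 9878)/5 = 7144.

7144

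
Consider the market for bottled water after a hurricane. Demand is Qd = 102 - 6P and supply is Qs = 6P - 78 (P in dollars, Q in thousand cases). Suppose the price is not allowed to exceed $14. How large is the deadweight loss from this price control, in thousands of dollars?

Setting quantity demanded equal to quantity supplied, 102 - 6P = 6P - 78, gives P* = 15 and Q* = 12.
Since 14 < 15, the ceiling is binding.
At P = 14: Qd = 102 - 6·14 = 18 and Qs = 6·14 - 78 = 6.
Quantity traded falls to 6. At Q = 6 the demand price is (102 - 6)/6 = 16 and the supply price is (78 + 6)/6 = 14.
Deadweight loss = ½ · (16 - 14) · (12 - 6) = ½ · 2 · 6 = 6.

6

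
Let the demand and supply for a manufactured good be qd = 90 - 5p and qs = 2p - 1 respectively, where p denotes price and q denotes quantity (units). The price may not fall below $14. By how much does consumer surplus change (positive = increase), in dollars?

-22.5

Without the control the market clears where 90 - 5p = 2p - 1, i.e. p* = 13 and q* = 25.
Since 14 > 13, the floor is binding.
At p = 14: qd = 90 - 5·14 = 20 and qs = 2·14 - 1 = 27.
Consumer surplus without the control is ½ · (18 - 13) · 25 = 62.5.
With the floor, consumers buy 20 units at 14, so CS = ½ · (18 - 14) · 20 = 40.
Change in consumer surplus = 40 - 62.5 = -22.5.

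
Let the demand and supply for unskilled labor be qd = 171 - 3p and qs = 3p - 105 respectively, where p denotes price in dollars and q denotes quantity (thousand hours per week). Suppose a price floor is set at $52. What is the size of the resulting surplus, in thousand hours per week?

Without the control the market clears where 171 - 3p = 3p - 105, i.e. p* = 46 and q* = 33.
The floor of 52 is above the equilibrium price 46, so it binds.
At p = 52: qd = 171 - 3·52 = 15 and qs = 3·52 - 105 = 51.
Surplus = qs - qd = 51 - 15 = 36.

36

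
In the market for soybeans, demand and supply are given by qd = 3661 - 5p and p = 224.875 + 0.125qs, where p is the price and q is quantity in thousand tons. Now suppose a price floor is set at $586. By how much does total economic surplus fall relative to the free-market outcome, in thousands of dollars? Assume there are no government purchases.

Rearranging supply gives qs = 8p - 1799. In a free market, 3661 - 5p = 8p - 1799 gives the equilibrium p* = 420, q* = 1561.
The floor of 586 is above the equilibrium price 420, so it binds.
At p = 586: qd = 3661 - 5·586 = 731 and qs = 8·586 - 1799 = 2889.
Quantity traded falls to 731. At q = 731 the demand price is (3661 - 731)/5 = 586 and the supply price is (1799 + 731)/8 = 316.25.
Deadweight loss = ½ · (586 - 316.25) · (1561 - 731) = ½ · 269.75 · 830 = 111946.25.

111946.25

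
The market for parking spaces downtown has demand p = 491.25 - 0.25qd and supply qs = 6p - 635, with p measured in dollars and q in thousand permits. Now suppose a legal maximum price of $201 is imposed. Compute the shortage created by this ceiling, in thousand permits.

590

Rearranging demand gives qd = 1965 - 4p. Equilibrium: 1965 - 4p = 6p - 635, so 2600 = 10p and p* = 260, q* = 925.
The ceiling of 201 is below the equilibrium price 260, so it binds.
At p = 201: qd = 1965 - 4·201 = 1161 and qs = 6·201 - 635 = 571.
Shortage = qd - qs = 1161 - 571 = 590.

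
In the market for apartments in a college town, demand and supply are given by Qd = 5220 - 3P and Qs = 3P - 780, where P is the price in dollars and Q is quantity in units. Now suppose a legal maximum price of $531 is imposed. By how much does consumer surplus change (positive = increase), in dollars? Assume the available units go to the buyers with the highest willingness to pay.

Equilibrium: 5220 - 3P = 3P - 780, so 6000 = 6P and P* = 1000, Q* = 2220.
The ceiling of 531 is below the equilibrium price 1000, so it binds.
At P = 531: Qd = 5220 - 3·531 = 3627 and Qs = 3·531 - 780 = 813.
Consumer surplus without the control is ½ · (1740 - 1000) · 2220 = 821400.
With the ceiling, 813 units are sold at 531 (assume they go to the highest-value buyers). The demand price at Q = 813 is 1469, so CS = ½ · [(1740 - 531) + (1469 - 531)] · 813 = 872755.5.
Change in consumer surplus = 872755.5 - 821400 = 51355.5.

51355.5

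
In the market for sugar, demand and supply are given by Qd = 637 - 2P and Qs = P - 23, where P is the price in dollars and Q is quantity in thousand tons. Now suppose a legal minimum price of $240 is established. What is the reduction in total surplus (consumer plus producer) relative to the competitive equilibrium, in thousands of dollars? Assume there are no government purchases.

Setting quantity demanded equal to quantity supplied, 637 - 2P = P - 23, gives P* = 220 and Q* = 197.
Because the floor (240) lies above the market-clearing price, it is binding.
At P = 240: Qd = 637 - 2·240 = 157 and Qs = 240 - 23 = 217.
Quantity traded falls to 157. At Q = 157 the demand price is (637 - 157)/2 = 240 and the supply price is 23 + 157 = 180.
Deadweight loss = ½ · (240 - 180) · (197 - 157) = ½ · 60 · 40 = 1200.

1200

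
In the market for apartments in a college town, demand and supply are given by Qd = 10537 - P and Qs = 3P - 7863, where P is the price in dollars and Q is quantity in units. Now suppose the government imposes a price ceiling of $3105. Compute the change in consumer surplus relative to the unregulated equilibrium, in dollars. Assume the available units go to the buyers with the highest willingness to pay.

Setting quantity demanded equal to quantity supplied, 10537 - P = 3P - 7863, gives P* = 4600 and Q* = 5937.
The ceiling of 3105 is below the equilibrium price 4600, so it binds.
At P = 3105: Qd = 10537 - 3105 = 7432 and Qs = 3·3105 - 7863 = 1452.
Consumer surplus without the control is ½ · (10537 - 4600) · 5937 = 17623984.5.
With the ceiling, 1452 units are sold at 3105 (assume they go to the highest-value buyers). The demand price at Q = 1452 is 9085, so CS = ½ · [(10537 - 3105) + (9085 - 3105)] · 1452 = 9737112.
Change in consumer surplus = 9737112 - 17623984.5 = -7886872.5.

-7886872.5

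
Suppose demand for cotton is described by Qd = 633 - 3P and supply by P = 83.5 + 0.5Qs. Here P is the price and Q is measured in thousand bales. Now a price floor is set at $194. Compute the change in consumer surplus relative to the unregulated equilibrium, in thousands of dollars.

Rearranging supply gives Qs = 2P - 167. Without the control the market clears where 633 - 3P = 2P - 167, i.e. P* = 160 and Q* = 153.
The floor of 194 is above the equilibrium price 160, so it binds.
At P = 194: Qd = 633 - 3·194 = 51 and Qs = 2·194 - 167 = 221.
Consumer surplus without the control is ½ · (211 - 160) · 153 = 3901.5.
With the floor, consumers buy 51 units at 194, so CS = ½ · (211 - 194) · 51 = 433.5.
Change in consumer surplus = 433.5 - 3901.5 = -3468.

-3468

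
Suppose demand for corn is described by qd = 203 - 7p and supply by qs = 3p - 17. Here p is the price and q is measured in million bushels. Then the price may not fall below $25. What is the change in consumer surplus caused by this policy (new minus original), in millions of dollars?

-115.5

Without the control the market clears where 203 - 7p = 3p - 17, i.e. p* = 22 and q* = 49.
Since 25 > 22, the floor is binding.
At p = 25: qd = 203 - 7·25 = 28 and qs = 3·25 - 17 = 58.
Consumer surplus without the control is ½ · (29 - 22) · 49 = 171.5.
With the floor, consumers buy 28 units at 25, so CS = ½ · (29 - 25) · 28 = 56.
Change in consumer surplus = 56 - 171.5 = -115.5.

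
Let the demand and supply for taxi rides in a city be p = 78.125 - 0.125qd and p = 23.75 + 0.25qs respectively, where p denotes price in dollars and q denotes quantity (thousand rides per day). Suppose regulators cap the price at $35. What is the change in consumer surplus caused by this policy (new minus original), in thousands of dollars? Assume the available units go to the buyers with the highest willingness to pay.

Rearranging demand gives qd = 625 - 8p; rearranging supply gives qs = 4p - 95. In a free market, 625 - 8p = 4p - 95 gives the equilibrium p* = 60, q* = 145.
Since 35 < 60, the ceiling is binding.
At p = 35: qd = 625 - 8·35 = 345 and qs = 4·35 - 95 = 45.
Consumer surplus without the control is ½ · (78.125 - 60) · 145 = 1314.0625.
With the ceiling, 45 units are sold at 35 (assume they go to the highest-value buyers). The demand price at q = 45 is 72.5, so CS = ½ · [(78.125 - 35) + (72.5 - 35)] · 45 = 1814.0625.
Change in consumer surplus = 1814.0625 - 1314.0625 = 500.

500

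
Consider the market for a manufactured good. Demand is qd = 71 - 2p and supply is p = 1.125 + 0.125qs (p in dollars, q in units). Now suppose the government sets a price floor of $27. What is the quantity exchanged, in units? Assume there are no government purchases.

17

Rearranging supply gives qs = 8p - 9. Setting quantity demanded equal to quantity supplied, 71 - 2p = 8p - 9, gives p* = 8 and q* = 55.
Because the floor (27) lies above the market-clearing price, it is binding.
At p = 27: qd = 71 - 2·27 = 17 and qs = 8·27 - 9 = 207.
The quantity actually transacted is the short side, demand: 17.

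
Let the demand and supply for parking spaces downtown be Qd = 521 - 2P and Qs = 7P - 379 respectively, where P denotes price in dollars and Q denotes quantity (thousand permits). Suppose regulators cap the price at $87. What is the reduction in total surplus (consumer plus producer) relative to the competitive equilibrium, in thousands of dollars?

2661.75

Without the control the market clears where 521 - 2P = 7P - 379, i.e. P* = 100 and Q* = 321.
Because the ceiling (87) lies below the market-clearing price, it is binding.
At P = 87: Qd = 521 - 2·87 = 347 and Qs = 7·87 - 379 = 230.
Quantity traded falls to 230. At Q = 230 the demand price is (521 - 230)/2 = 145.5 and the supply price is (379 + 230)/7 = 87.
Deadweight loss = ½ · (145.5 - 87) · (321 - 230) = ½ · 58.5 · 91 = 2661.75.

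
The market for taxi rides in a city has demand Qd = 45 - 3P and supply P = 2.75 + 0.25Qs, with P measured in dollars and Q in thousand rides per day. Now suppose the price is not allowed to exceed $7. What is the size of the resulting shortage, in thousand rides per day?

Rearranging supply gives Qs = 4P - 11. Setting quantity demanded equal to quantity supplied, 45 - 3P = 4P - 11, gives P* = 8 and Q* = 21.
The ceiling of 7 is below the equilibrium price 8, so it binds.
At P = 7: Qd = 45 - 3·7 = 24 and Qs = 4·7 - 11 = 17.
Shortage = Qd - Qs = 24 - 17 = 7.

7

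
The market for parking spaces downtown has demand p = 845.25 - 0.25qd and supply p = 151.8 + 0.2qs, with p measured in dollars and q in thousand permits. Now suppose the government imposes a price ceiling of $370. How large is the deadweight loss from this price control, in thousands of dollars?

Rearranging demand gives qd = 3381 - 4p; rearranging supply gives qs = 5p - 759. Without the control the market clears where 3381 - 4p = 5p - 759, i.e. p* = 460 and q* = 1541.
Because the ceiling (370) lies below the market-clearing price, it is binding.
At p = 370: qd = 3381 - 4·370 = 1901 and qs = 5·370 - 759 = 1091.
Quantity traded falls to 1091. At q = 1091 the demand price is (3381 - 1091)/4 = 572.5 and the supply price is (759 + 1091)/5 = 370.
Deadweight loss = ½ · (572.5 - 370) · (1541 - 1091) = ½ · 202.5 · 450 = 45562.5.

45562.5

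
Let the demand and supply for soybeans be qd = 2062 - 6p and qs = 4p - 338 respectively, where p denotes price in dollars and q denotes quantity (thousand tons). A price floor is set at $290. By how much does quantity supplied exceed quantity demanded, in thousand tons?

500

Without the control the market clears where 2062 - 6p = 4p - 338, i.e. p* = 240 and q* = 622.
The floor of 290 is above the equilibrium price 240, so it binds.
At p = 290: qd = 2062 - 6·290 = 322 and qs = 4·290 - 338 = 822.
Surplus = qs - qd = 822 - 322 = 500.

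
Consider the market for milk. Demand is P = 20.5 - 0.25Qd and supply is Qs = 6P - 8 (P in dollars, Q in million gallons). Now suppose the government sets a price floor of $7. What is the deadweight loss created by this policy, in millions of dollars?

Rearranging demand gives Qd = 82 - 4P. Equilibrium: 82 - 4P = 6P - 8, so 90 = 10P and P* = 9, Q* = 46.
Since 7 is below P* = 9, the floor does not bind and the free-market outcome prevails.
Since the control does not bind, no trades are prevented and deadweight loss is zero.

0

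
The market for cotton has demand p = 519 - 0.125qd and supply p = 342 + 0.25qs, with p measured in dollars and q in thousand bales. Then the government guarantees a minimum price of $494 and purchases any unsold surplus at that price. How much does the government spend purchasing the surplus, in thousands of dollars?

201552

Rearranging demand gives qd = 4152 - 8p; rearranging supply gives qs = 4p - 1368. Setting quantity demanded equal to quantity supplied, 4152 - 8p = 4p - 1368, gives p* = 460 and q* = 472.
Because the floor (494) lies above the market-clearing price, it is binding.
At p = 494: qd = 4152 - 8·494 = 200 and qs = 4·494 - 1368 = 608.
Surplus = qs - qd = 408.
Government expenditure = surplus × support price = 408 × 494 = 201552.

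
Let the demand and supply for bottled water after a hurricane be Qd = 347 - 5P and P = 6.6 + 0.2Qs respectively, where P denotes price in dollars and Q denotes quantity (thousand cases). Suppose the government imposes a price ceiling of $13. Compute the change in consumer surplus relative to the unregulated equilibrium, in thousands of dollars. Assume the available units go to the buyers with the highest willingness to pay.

Rearranging supply gives Qs = 5P - 33. Equilibrium: 347 - 5P = 5P - 33, so 380 = 10P and P* = 38, Q* = 157.
The ceiling of 13 is below the equilibrium price 38, so it binds.
At P = 13: Qd = 347 - 5·13 = 282 and Qs = 5·13 - 33 = 32.
Consumer surplus without the control is ½ · (69.4 - 38) · 157 = 2464.9.
With the ceiling, 32 units are sold at 13 (assume they go to the highest-value buyers). The demand price at Q = 32 is 63, so CS = ½ · [(69.4 - 13) + (63 - 13)] · 32 = 1702.4.
Change in consumer surplus = 1702.4 - 2464.9 = -762.5.

-762.5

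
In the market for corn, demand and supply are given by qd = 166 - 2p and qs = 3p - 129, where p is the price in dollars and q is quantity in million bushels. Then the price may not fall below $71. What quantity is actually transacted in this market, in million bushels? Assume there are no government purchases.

Setting quantity demanded equal to quantity supplied, 166 - 2p = 3p - 129, gives p* = 59 and q* = 48.
Because the floor (71) lies above the market-clearing price, it is binding.
At p = 71: qd = 166 - 2·71 = 24 and qs = 3·71 - 129 = 84.
The quantity actually transacted is the short side, demand: 24.

24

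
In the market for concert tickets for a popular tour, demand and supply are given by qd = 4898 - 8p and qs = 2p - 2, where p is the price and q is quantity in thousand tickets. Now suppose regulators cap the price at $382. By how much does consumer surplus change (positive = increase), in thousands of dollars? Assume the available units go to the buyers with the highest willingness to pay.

Without the control the market clears where 4898 - 8p = 2p - 2, i.e. p* = 490 and q* = 978.
Because the ceiling (382) lies below the market-clearing price, it is binding.
At p = 382: qd = 4898 - 8·382 = 1842 and qs = 2·382 - 2 = 762.
Consumer surplus without the control is ½ · (612.25 - 490) · 978 = 59780.25.
With the ceiling, 762 units are sold at 382 (assume they go to the highest-value buyers). The demand price at q = 762 is 517, so CS = ½ · [(612.25 - 382) + (517 - 382)] · 762 = 139160.25.
Change in consumer surplus = 139160.25 - 59780.25 = 79380.

79380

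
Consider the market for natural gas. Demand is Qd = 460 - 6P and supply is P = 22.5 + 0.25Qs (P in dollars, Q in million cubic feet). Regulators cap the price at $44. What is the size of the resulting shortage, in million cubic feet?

Rearranging supply gives Qs = 4P - 90. In a free market, 460 - 6P = 4P - 90 gives the equilibrium P* = 55, Q* = 130.
Since 44 < 55, the ceiling is binding.
At P = 44: Qd = 460 - 6·44 = 196 and Qs = 4·44 - 90 = 86.
Shortage = Qd - Qs = 196 - 86 = 110.

110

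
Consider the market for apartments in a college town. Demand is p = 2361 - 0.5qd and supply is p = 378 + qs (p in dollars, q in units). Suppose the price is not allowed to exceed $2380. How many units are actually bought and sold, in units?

1322

Rearranging demand gives qd = 4722 - 2p; rearranging supply gives qs = p - 378. Without the control the market clears where 4722 - 2p = p - 378, i.e. p* = 1700 and q* = 1322.
Since 2380 is above p* = 1700, the ceiling does not bind and the free-market outcome prevails.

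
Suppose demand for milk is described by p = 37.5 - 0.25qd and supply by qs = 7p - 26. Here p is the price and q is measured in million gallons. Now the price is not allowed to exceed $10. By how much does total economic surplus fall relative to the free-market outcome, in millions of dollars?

346.5

Rearranging demand gives qd = 150 - 4p. Without the control the market clears where 150 - 4p = 7p - 26, i.e. p* = 16 and q* = 86.
Since 10 < 16, the ceiling is binding.
At p = 10: qd = 150 - 4·10 = 110 and qs = 7·10 - 26 = 44.
Quantity traded falls to 44. At q = 44 the demand price is (150 - 44)/4 = 26.5 and the supply price is (26 + 44)/7 = 10.
Deadweight loss = ½ · (26.5 - 10) · (86 - 44) = ½ · 16.5 · 42 = 346.5.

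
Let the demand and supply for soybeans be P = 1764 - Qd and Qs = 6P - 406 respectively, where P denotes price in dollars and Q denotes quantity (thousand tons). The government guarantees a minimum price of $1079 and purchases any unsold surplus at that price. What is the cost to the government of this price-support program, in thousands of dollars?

Rearranging demand gives Qd = 1764 - P. Equilibrium: 1764 - P = 6P - 406, so 2170 = 7P and P* = 310, Q* = 1454.
The floor of 1079 is above the equilibrium price 310, so it binds.
At P = 1079: Qd = 1764 - 1079 = 685 and Qs = 6·1079 - 406 = 6068.
Surplus = Qs - Qd = 5383.
Government expenditure = surplus × support price = 5383 × 1079 = 5808257.

5808257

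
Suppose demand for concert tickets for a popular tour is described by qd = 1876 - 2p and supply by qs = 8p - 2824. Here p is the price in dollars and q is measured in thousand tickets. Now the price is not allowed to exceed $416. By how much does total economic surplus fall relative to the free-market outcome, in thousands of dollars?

58320

In a free market, 1876 - 2p = 8p - 2824 gives the equilibrium p* = 470, q* = 936.
Since 416 < 470, the ceiling is binding.
At p = 416: qd = 1876 - 2·416 = 1044 and qs = 8·416 - 2824 = 504.
Quantity traded falls to 504. At q = 504 the demand price is (1876 - 504)/2 = 686 and the supply price is (2824 + 504)/8 = 416.
Deadweight loss = ½ · (686 - 416) · (936 - 504) = ½ · 270 · 432 = 58320.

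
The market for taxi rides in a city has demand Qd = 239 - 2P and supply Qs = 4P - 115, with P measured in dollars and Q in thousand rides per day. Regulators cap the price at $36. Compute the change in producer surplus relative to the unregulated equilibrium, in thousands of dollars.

-1725

Without the control the market clears where 239 - 2P = 4P - 115, i.e. P* = 59 and Q* = 121.
The ceiling of 36 is below the equilibrium price 59, so it binds.
At P = 36: Qd = 239 - 2·36 = 167 and Qs = 4·36 - 115 = 29.
Producer surplus without the control is ½ · (59 - 28.75) · 121 = 1830.125.
With the ceiling, producers sell 29 units at 36, so PS = ½ · (36 - 28.75) · 29 = 105.125.
Change in producer surplus = 105.125 - 1830.125 = -1725.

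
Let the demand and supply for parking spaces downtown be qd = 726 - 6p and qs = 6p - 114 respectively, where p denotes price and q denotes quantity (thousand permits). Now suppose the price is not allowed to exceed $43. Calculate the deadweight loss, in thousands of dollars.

Without the control the market clears where 726 - 6p = 6p - 114, i.e. p* = 70 and q* = 306.
The ceiling of 43 is below the equilibrium price 70, so it binds.
At p = 43: qd = 726 - 6·43 = 468 and qs = 6·43 - 114 = 144.
Quantity traded falls to 144. At q = 144 the demand price is (726 - 144)/6 = 97 and the supply price is (114 + 144)/6 = 43.
Deadweight loss = ½ · (97 - 43) · (306 - 144) = ½ · 54 · 162 = 4374.

4374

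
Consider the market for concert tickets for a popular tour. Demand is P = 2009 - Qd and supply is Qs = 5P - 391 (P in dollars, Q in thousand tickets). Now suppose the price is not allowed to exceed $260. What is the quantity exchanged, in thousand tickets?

Rearranging demand gives Qd = 2009 - P. Without the control the market clears where 2009 - P = 5P - 391, i.e. P* = 400 and Q* = 1609.
Since 260 < 400, the ceiling is binding.
At P = 260: Qd = 2009 - 260 = 1749 and Qs = 5·260 - 391 = 909.
The quantity actually transacted is the short side, supply: 909.

909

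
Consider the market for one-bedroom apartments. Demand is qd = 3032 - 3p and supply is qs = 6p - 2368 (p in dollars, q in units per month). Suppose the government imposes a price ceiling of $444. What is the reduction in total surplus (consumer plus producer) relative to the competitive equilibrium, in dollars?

In a free market, 3032 - 3p = 6p - 2368 gives the equilibrium p* = 600, q* = 1232.
The ceiling of 444 is below the equilibrium price 600, so it binds.
At p = 444: qd = 3032 - 3·444 = 1700 and qs = 6·444 - 2368 = 296.
Quantity traded falls to 296. At q = 296 the demand price is (3032 - 296)/3 = 912 and the supply price is (2368 + 296)/6 = 444.
Deadweight loss = ½ · (912 - 444) · (1232 - 296) = ½ · 468 · 936 = 219024.

219024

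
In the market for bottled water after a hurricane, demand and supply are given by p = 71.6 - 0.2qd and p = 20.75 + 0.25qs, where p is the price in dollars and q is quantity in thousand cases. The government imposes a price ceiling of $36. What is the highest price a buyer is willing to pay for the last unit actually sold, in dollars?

Rearranging demand gives qd = 358 - 5p; rearranging supply gives qs = 4p - 83. Setting quantity demanded equal to quantity supplied, 358 - 5p = 4p - 83, gives p* = 49 and q* = 113.
The ceiling of 36 is below the equilibrium price 49, so it binds.
At p = 36: qd = 358 - 5·36 = 178 and qs = 4·36 - 83 = 61.
Only 61 units reach the market. On the demand curve, the marginal buyer's willingness to pay at q = 61 is (358 - 61)/5 = 59.4.

59.4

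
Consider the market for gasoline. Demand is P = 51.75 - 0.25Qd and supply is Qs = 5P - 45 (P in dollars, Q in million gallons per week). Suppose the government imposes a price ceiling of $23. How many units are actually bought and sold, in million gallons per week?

Rearranging demand gives Qd = 207 - 4P. Equilibrium: 207 - 4P = 5P - 45, so 252 = 9P and P* = 28, Q* = 95.
Because the ceiling (23) lies below the market-clearing price, it is binding.
At P = 23: Qd = 207 - 4·23 = 115 and Qs = 5·23 - 45 = 70.
The quantity actually transacted is the short side, supply: 70.

70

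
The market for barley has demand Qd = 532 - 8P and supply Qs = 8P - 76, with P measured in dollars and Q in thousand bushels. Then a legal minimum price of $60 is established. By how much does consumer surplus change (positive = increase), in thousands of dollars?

In a free market, 532 - 8P = 8P - 76 gives the equilibrium P* = 38, Q* = 228.
The floor of 60 is above the equilibrium price 38, so it binds.
At P = 60: Qd = 532 - 8·60 = 52 and Qs = 8·60 - 76 = 404.
Consumer surplus without the control is ½ · (66.5 - 38) · 228 = 3249.
With the floor, consumers buy 52 units at 60, so CS = ½ · (66.5 - 60) · 52 = 169.
Change in consumer surplus = 169 - 3249 = -3080.

-3080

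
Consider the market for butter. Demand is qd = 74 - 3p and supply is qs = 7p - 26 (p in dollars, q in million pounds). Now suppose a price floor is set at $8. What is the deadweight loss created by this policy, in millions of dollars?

Without the control the market clears where 74 - 3p = 7p - 26, i.e. p* = 10 and q* = 44.
The floor of 8 is below the equilibrium price 10, so it is not binding; the market clears at p* = 10, q* = 44.
Since the control does not bind, no trades are prevented and deadweight loss is zero.

0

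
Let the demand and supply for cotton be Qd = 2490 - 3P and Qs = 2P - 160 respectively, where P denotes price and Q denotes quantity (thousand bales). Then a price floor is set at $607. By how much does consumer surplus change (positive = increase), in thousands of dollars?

Setting quantity demanded equal to quantity supplied, 2490 - 3P = 2P - 160, gives P* = 530 and Q* = 900.
Because the floor (607) lies above the market-clearing price, it is binding.
At P = 607: Qd = 2490 - 3·607 = 669 and Qs = 2·607 - 160 = 1054.
Consumer surplus without the control is ½ · (830 - 530) · 900 = 135000.
With the floor, consumers buy 669 units at 607, so CS = ½ · (830 - 607) · 669 = 74593.5.
Change in consumer surplus = 74593.5 - 135000 = -60406.5.

-60406.5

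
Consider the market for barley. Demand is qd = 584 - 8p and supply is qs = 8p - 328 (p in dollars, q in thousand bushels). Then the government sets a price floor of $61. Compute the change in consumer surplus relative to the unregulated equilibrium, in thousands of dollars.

Setting quantity demanded equal to quantity supplied, 584 - 8p = 8p - 328, gives p* = 57 and q* = 128.
Because the floor (61) lies above the market-clearing price, it is binding.
At p = 61: qd = 584 - 8·61 = 96 and qs = 8·61 - 328 = 160.
Consumer surplus without the control is ½ · (73 - 57) · 128 = 1024.
With the floor, consumers buy 96 units at 61, so CS = ½ · (73 - 61) · 96 = 576.
Change in consumer surplus = 576 - 1024 = -448.

-448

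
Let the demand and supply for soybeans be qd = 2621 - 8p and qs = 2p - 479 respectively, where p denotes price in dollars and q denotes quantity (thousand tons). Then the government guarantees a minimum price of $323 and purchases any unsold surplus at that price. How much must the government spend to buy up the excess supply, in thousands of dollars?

41990

Without the control the market clears where 2621 - 8p = 2p - 479, i.e. p* = 310 and q* = 141.
The floor of 323 is above the equilibrium price 310, so it binds.
At p = 323: qd = 2621 - 8·323 = 37 and qs = 2·323 - 479 = 167.
Surplus = qs - qd = 130.
Government expenditure = surplus × support price = 130 × 323 = 41990.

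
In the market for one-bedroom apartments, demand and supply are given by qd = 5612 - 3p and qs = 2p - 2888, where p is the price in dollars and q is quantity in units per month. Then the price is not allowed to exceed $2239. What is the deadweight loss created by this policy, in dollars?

0

Setting quantity demanded equal to quantity supplied, 5612 - 3p = 2p - 2888, gives p* = 1700 and q* = 512.
Since 2239 is above p* = 1700, the ceiling does not bind and the free-market outcome prevails.
Since the control does not bind, no trades are prevented and deadweight loss is zero.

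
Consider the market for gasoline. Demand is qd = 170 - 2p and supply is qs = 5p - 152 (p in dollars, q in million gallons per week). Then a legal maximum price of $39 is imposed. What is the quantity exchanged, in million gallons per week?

43

Equilibrium: 170 - 2p = 5p - 152, so 322 = 7p and p* = 46, q* = 78.
Since 39 < 46, the ceiling is binding.
At p = 39: qd = 170 - 2·39 = 92 and qs = 5·39 - 152 = 43.
The quantity actually transacted is the short side, supply: 43.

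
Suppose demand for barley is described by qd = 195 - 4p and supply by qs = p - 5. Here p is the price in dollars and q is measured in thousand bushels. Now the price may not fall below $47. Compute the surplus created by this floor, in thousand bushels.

35

Without the control the market clears where 195 - 4p = p - 5, i.e. p* = 40 and q* = 35.
Because the floor (47) lies above the market-clearing price, it is binding.
At p = 47: qd = 195 - 4·47 = 7 and qs = 47 - 5 = 42.
Surplus = qs - qd = 42 - 7 = 35.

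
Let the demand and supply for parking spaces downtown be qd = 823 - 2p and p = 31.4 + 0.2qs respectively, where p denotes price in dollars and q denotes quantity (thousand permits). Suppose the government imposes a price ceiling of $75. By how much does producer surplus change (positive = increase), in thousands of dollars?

Rearranging supply gives qs = 5p - 157. In a free market, 823 - 2p = 5p - 157 gives the equilibrium p* = 140, q* = 543.
Because the ceiling (75) lies below the market-clearing price, it is binding.
At p = 75: qd = 823 - 2·75 = 673 and qs = 5·75 - 157 = 218.
Producer surplus without the control is ½ · (140 - 31.4) · 543 = 29484.9.
With the ceiling, producers sell 218 units at 75, so PS = ½ · (75 - 31.4) · 218 = 4752.4.
Change in producer surplus = 4752.4 - 29484.9 = -24732.5.

-24732.5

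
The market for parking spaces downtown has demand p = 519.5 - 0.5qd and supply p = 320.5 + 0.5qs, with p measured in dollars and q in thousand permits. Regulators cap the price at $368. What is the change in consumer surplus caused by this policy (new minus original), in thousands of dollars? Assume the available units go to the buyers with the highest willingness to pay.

Rearranging demand gives qd = 1039 - 2p; rearranging supply gives qs = 2p - 641. In a free market, 1039 - 2p = 2p - 641 gives the equilibrium p* = 420, q* = 199.
The ceiling of 368 is below the equilibrium price 420, so it binds.
At p = 368: qd = 1039 - 2·368 = 303 and qs = 2·368 - 641 = 95.
Consumer surplus without the control is ½ · (519.5 - 420) · 199 = 9900.25.
With the ceiling, 95 units are sold at 368 (assume they go to the highest-value buyers). The demand price at q = 95 is 472, so CS = ½ · [(519.5 - 368) + (472 - 368)] · 95 = 12136.25.
Change in consumer surplus = 12136.25 - 9900.25 = 2236.

2236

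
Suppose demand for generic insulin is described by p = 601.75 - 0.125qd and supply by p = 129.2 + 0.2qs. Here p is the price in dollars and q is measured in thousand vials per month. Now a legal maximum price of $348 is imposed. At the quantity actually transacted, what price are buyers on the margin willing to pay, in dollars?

Rearranging demand gives qd = 4814 - 8p; rearranging supply gives qs = 5p - 646. Equilibrium: 4814 - 8p = 5p - 646, so 5460 = 13p and p* = 420, q* = 1454.
The ceiling of 348 is below the equilibrium price 420, so it binds.
At p = 348: qd = 4814 - 8·348 = 2030 and qs = 5·348 - 646 = 1094.
Only 1094 units reach the market. On the demand curve, the marginal buyer's willingness to pay at q = 1094 is (4814 - 1094)/8 = 465.

465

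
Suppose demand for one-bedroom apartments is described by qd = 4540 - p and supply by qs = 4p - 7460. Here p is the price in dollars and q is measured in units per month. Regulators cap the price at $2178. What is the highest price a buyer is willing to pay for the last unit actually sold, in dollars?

In a free market, 4540 - p = 4p - 7460 gives the equilibrium p* = 2400, q* = 2140.
Because the ceiling (2178) lies below the market-clearing price, it is binding.
At p = 2178: qd = 4540 - 2178 = 2362 and qs = 4·2178 - 7460 = 1252.
Only 1252 units reach the market. On the demand curve, the marginal buyer's willingness to pay at q = 1252 is (4540 - 1252) = 3288.

3288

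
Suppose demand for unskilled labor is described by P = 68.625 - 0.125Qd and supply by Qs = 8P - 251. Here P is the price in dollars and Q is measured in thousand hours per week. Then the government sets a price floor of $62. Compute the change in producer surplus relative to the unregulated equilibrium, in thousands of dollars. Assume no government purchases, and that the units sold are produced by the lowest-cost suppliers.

Rearranging demand gives Qd = 549 - 8P. In a free market, 549 - 8P = 8P - 251 gives the equilibrium P* = 50, Q* = 149.
Because the floor (62) lies above the market-clearing price, it is binding.
At P = 62: Qd = 549 - 8·62 = 53 and Qs = 8·62 - 251 = 245.
Producer surplus without the control is ½ · (50 - 31.375) · 149 = 1387.5625.
With the floor, 53 units are sold at 62. The supply price at Q = 53 is 38, so PS = ½ · [(62 - 31.375) + (62 - 38)] · 53 = 1447.5625.
Change in producer surplus = 1447.5625 - 1387.5625 = 60.

60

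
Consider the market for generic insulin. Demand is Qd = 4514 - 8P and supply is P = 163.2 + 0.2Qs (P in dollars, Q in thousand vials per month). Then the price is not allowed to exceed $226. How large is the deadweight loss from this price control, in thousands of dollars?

137540

Rearranging supply gives Qs = 5P - 816. In a free market, 4514 - 8P = 5P - 816 gives the equilibrium P* = 410, Q* = 1234.
Because the ceiling (226) lies below the market-clearing price, it is binding.
At P = 226: Qd = 4514 - 8·226 = 2706 and Qs = 5·226 - 816 = 314.
Quantity traded falls to 314. At Q = 314 the demand price is (4514 - 314)/8 = 525 and the supply price is (816 + 314)/5 = 226.
Deadweight loss = ½ · (525 - 226) · (1234 - 314) = ½ · 299 · 920 = 137540.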